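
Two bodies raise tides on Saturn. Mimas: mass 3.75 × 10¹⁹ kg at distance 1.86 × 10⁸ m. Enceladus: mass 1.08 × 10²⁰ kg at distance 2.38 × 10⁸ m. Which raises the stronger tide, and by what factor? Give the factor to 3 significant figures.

Tidal acceleration ∝ M/d³, so compare M/d³ for each.
Mimas: (3.75 × 10¹⁹) / (1.86 × 10⁸)³ = 5.828 × 10⁻⁶
Enceladus: (1.08 × 10²⁰) / (2.38 × 10⁸)³ = 8.011 × 10⁻⁶
Ratio (larger/smaller) = 1.37

Enceladus, by a factor of ≈ 1.37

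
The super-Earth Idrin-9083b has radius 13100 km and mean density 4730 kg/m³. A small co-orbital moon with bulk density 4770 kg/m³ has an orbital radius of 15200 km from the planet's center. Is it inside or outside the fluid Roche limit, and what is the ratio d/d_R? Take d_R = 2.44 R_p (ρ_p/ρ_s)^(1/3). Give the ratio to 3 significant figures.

inside; d/d_R ≈ 0.477

d_R = 2.44 × (13100 km) × (4730/4770)^(1/3) = 31870 km
d/d_R = (15200) / (31870) = 0.477
Since d/d_R < 1, the body is inside the Roche limit.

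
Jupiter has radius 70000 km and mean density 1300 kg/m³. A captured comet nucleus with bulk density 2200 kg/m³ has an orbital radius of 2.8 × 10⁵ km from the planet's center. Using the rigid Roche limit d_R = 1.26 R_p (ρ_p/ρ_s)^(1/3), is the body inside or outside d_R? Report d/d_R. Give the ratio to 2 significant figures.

outside; d/d_R ≈ 3.8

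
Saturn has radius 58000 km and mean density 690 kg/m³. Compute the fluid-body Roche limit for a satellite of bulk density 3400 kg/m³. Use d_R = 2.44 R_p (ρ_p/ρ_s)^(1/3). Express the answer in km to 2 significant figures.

d_R = 2.44 × 58000 km × (690/3400)^(1/3)
    = 83000 km

83000 km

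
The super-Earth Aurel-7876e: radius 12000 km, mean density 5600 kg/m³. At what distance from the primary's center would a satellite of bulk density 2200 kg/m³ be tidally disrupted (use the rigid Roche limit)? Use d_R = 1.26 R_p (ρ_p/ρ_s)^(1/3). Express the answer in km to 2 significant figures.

d_R = 1.26 × 12000 km × (5600/2200)^(1/3)
    = 21000 km

21000 km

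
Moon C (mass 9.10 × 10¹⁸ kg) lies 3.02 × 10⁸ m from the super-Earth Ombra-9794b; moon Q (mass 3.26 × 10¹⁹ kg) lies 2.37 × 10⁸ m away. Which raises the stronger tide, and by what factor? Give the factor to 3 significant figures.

Compare M/d³ for the two perturbers:
Moon C: (9.10 × 10¹⁸) / (3.02 × 10⁸)³ = 3.304 × 10⁻⁷
Moon Q: (3.26 × 10¹⁹) / (2.37 × 10⁸)³ = 2.449 × 10⁻⁶
Ratio (larger/smaller) = 7.41

Moon Q, by a factor of ≈ 7.41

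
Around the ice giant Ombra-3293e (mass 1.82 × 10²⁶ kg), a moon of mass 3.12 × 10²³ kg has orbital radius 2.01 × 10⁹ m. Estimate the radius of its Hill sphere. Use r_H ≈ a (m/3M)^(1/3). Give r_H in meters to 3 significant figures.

1.67 × 10⁸ m

r_H ≈ a (m/3M)^(1/3)
    = (2.01 × 10⁹) × (3.12 × 10²³ / (3 × 1.82 × 10²⁶))^(1/3)
    = 1.67 × 10⁸ m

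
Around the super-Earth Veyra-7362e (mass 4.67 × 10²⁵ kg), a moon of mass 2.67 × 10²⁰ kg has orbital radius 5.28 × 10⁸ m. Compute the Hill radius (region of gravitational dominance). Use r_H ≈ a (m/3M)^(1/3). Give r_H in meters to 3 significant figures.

r_H ≈ a (m/3M)^(1/3)
    = (5.28 × 10⁸) × (2.67 × 10²⁰ / (3 × 4.67 × 10²⁵))^(1/3)
    = 6.55 × 10⁶ m

6.55 × 10⁶ m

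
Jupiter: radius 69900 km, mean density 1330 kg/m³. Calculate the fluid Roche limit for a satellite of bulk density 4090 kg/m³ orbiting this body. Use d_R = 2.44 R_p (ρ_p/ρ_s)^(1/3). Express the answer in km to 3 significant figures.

1.17 × 10⁵ km

d_R = 2.44 × 69900 km × (1330/4090)^(1/3)
    = 1.17 × 10⁵ km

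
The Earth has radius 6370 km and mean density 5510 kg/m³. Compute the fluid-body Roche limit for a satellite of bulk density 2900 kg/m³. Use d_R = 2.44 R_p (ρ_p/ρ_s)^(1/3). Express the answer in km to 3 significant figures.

d_R = 2.44 × 6370 km × (5510/2900)^(1/3)
    = 19300 km

19300 km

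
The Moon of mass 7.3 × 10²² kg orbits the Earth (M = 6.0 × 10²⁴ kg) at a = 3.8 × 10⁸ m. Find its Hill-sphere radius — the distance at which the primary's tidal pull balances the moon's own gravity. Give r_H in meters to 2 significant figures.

6.1 × 10⁷ m

r_H ≈ a (m/3M)^(1/3)
    = (3.8 × 10⁸) × (7.3 × 10²² / (3 × 6.0 × 10²⁴))^(1/3)
    = 6.1 × 10⁷ m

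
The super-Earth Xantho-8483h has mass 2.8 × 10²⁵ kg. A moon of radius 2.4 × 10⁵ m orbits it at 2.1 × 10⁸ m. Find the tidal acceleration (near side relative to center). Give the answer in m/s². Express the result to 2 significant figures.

9.7 × 10⁻⁵ m/s²

Differencing GM/(d−r)² and GM/d² to first order in r/d gives 2GMr/d³.
a_tidal = 2GMr/d³
        = 2 × (6.674 × 10⁻¹¹) × (2.8 × 10²⁵) × (2.4 × 10⁵) / (2.1 × 10⁸)³
        = 9.7 × 10⁻⁵ m/s²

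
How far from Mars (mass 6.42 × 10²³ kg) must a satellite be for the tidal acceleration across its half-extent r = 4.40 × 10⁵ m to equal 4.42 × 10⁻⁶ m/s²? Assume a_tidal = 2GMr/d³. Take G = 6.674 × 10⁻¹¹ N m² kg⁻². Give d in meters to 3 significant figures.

2GMr/d³ = a_tidal  ⇒  d = (2GMr / a_tidal)^(1/3)
d = (2 × 6.674×10⁻¹¹ × (6.42 × 10²³) × (4.40 × 10⁵) / (4.42 × 10⁻⁶))^(1/3)
  = 2.04 × 10⁸ m

2.04 × 10⁸ m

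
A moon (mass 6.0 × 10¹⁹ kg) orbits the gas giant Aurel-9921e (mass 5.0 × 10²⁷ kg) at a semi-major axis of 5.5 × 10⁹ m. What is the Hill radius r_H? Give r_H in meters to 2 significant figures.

r_H ≈ a (m/3M)^(1/3)
    = (5.5 × 10⁹) × (6.0 × 10¹⁹ / (3 × 5.0 × 10²⁷))^(1/3)
    = 8.7 × 10⁶ m

8.7 × 10⁶ m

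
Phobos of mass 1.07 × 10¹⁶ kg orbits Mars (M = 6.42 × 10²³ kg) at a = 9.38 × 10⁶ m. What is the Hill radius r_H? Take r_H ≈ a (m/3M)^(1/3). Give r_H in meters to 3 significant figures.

1.66 × 10⁴ m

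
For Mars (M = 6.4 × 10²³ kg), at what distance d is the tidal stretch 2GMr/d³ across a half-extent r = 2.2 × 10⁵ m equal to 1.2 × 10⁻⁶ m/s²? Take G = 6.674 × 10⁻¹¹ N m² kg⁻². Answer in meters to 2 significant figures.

2GMr/d³ = a_tidal  ⇒  d = (2GMr / a_tidal)^(1/3)
d = (2 × 6.674×10⁻¹¹ × (6.4 × 10²³) × (2.2 × 10⁵) / (1.2 × 10⁻⁶))^(1/3)
  = 2.5 × 10⁸ m

2.5 × 10⁸ m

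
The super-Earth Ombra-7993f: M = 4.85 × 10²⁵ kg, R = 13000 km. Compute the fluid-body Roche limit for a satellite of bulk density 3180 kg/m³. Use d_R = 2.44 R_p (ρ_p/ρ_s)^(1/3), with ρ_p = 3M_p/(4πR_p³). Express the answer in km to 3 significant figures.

ρ_p = 3M_p/(4πR_p³) = 3 × (4.85 × 10²⁵) / (4π × (1.30 × 10⁷ m)³) = 5270 kg/m³
d_R = 2.44 × 13000 km × (5270/3180)^(1/3)
    = 37500 km

37500 km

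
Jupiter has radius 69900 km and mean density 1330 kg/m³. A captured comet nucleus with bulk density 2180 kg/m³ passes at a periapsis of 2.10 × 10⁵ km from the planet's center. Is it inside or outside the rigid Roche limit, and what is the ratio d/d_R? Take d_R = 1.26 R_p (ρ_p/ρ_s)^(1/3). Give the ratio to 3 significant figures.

outside; d/d_R ≈ 2.81

d_R = 1.26 × (69900 km) × (1330/2180)^(1/3) = 74700 km
d/d_R = (2.10 × 10⁵) / (74700) = 2.81
Since d/d_R > 1, the body is outside the Roche limit.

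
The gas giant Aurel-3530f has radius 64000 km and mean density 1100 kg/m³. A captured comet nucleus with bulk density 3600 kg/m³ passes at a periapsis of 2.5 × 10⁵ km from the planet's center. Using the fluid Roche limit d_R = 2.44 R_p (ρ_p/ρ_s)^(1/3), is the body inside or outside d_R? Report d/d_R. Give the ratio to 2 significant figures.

d_R = 2.44 × (64000 km) × (1100/3600)^(1/3) = 1.052 × 10⁵ km
d/d_R = (2.5 × 10⁵) / (1.052 × 10⁵) = 2.4
Since d/d_R > 1, the body is outside the Roche limit.

outside; d/d_R ≈ 2.4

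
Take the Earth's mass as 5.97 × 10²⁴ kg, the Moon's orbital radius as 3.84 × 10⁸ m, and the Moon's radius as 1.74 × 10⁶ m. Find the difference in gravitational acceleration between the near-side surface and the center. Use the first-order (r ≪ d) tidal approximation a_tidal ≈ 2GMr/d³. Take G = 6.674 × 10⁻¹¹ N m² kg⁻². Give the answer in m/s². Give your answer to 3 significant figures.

Since r ≪ d, expand the inverse-square field across one radius to get the leading 2GMr/d³ term.
Δg = 2GMr/d³
   = 2 × (6.674 × 10⁻¹¹) × (5.97 × 10²⁴) × (1.74 × 10⁶) / (3.84 × 10⁸)³
   = 2.45 × 10⁻⁵ m/s²

2.45 × 10⁻⁵ m/s²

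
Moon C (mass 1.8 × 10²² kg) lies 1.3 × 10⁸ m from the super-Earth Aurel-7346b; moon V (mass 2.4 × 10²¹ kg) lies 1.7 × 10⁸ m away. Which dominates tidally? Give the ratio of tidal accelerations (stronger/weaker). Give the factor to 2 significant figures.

Moon C, by a factor of ≈ 17

Compare M/d³ for the two perturbers:
Moon C: (1.8 × 10²²) / (1.3 × 10⁸)³ = 8.193 × 10⁻³
Moon V: (2.4 × 10²¹) / (1.7 × 10⁸)³ = 4.885 × 10⁻⁴
Ratio (larger/smaller) = 17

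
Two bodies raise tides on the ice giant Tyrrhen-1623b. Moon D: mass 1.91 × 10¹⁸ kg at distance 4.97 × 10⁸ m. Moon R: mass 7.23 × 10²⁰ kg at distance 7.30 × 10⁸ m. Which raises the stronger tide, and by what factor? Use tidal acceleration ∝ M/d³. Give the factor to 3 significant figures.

Moon R, by a factor of ≈ 119

Tidal stretch scales as M/d³; compute that for each body.
Moon D: (1.91 × 10¹⁸) / (4.97 × 10⁸)³ = 1.556 × 10⁻⁸
Moon R: (7.23 × 10²⁰) / (7.30 × 10⁸)³ = 1.859 × 10⁻⁶
Ratio (larger/smaller) = 119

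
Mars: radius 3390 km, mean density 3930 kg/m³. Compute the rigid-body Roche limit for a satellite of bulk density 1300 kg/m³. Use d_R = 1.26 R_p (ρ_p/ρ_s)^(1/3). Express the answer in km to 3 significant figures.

d_R = 1.26 × 3390 km × (3930/1300)^(1/3)
    = 6180 km

6180 km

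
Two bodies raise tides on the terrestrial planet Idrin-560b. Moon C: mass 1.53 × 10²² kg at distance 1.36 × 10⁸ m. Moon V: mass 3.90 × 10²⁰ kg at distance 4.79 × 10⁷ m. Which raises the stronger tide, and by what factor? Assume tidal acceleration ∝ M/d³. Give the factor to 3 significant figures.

Moon C, by a factor of ≈ 1.71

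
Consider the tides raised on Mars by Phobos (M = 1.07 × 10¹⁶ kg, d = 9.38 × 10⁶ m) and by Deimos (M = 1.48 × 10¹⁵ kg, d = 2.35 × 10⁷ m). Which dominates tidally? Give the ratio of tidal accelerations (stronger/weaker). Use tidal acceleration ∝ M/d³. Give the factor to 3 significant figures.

The tide-raising term goes as M/d³ (the gradient of a 1/d² field).
Phobos: (1.07 × 10¹⁶) / (9.38 × 10⁶)³ = 1.297 × 10⁻⁵
Deimos: (1.48 × 10¹⁵) / (2.35 × 10⁷)³ = 1.140 × 10⁻⁷
Ratio (larger/smaller) = 114

Phobos, by a factor of ≈ 114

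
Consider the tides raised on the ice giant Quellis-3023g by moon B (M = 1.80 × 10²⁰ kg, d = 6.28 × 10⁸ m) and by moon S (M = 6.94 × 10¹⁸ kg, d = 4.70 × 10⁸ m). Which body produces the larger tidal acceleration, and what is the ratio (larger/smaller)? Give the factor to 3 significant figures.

Moon B, by a factor of ≈ 10.9

Tidal acceleration ∝ M/d³, so compare M/d³ for each.
Moon B: (1.80 × 10²⁰) / (6.28 × 10⁸)³ = 7.268 × 10⁻⁷
Moon S: (6.94 × 10¹⁸) / (4.70 × 10⁸)³ = 6.684 × 10⁻⁸
Ratio (larger/smaller) = 10.9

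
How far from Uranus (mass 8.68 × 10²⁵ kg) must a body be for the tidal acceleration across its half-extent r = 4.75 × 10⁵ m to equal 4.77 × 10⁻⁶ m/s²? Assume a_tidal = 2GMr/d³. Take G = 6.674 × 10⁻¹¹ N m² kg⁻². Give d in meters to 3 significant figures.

1.05 × 10⁹ m

2GMr/d³ = a_tidal  ⇒  d = (2GMr / a_tidal)^(1/3)
d = (2 × 6.674×10⁻¹¹ × (8.68 × 10²⁵) × (4.75 × 10⁵) / (4.77 × 10⁻⁶))^(1/3)
  = 1.05 × 10⁹ m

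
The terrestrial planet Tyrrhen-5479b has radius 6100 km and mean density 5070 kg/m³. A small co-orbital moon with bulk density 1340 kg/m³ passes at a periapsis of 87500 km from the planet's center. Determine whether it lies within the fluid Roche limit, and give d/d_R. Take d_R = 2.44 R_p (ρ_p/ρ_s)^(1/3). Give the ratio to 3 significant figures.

outside; d/d_R ≈ 3.77

d_R = 2.44 × (6100 km) × (5070/1340)^(1/3) = 23190 km
d/d_R = (87500) / (23190) = 3.77
Since d/d_R > 1, the body is outside the Roche limit.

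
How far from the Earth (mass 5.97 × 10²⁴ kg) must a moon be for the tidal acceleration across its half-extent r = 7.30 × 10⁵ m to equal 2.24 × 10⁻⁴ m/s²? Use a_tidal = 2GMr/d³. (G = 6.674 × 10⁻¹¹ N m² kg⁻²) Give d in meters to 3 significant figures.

1.37 × 10⁸ m

2GMr/d³ = a_tidal  ⇒  d = (2GMr / a_tidal)^(1/3)
d = (2 × 6.674×10⁻¹¹ × (5.97 × 10²⁴) × (7.30 × 10⁵) / (2.24 × 10⁻⁴))^(1/3)
  = 1.37 × 10⁸ m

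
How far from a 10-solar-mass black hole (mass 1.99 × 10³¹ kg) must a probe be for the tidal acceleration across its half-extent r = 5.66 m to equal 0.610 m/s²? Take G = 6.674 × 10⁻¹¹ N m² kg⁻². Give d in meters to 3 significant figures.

2GMr/d³ = a_tidal  ⇒  d = (2GMr / a_tidal)^(1/3)
d = (2 × 6.674×10⁻¹¹ × (1.99 × 10³¹) × (5.66) / (0.610))^(1/3)
  = 2.91 × 10⁷ m

2.91 × 10⁷ m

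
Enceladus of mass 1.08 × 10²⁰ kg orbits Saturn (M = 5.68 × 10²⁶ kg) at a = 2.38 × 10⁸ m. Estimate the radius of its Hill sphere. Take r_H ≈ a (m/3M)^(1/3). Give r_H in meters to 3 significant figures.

9.49 × 10⁵ m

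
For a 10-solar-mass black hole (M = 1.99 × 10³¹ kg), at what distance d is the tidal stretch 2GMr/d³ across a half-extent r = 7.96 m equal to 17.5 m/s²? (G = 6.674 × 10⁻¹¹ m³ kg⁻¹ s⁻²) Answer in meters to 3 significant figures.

2GMr/d³ = a_tidal  ⇒  d = (2GMr / a_tidal)^(1/3)
d = (2 × 6.674×10⁻¹¹ × (1.99 × 10³¹) × (7.96) / (17.5))^(1/3)
  = 1.07 × 10⁷ m

1.07 × 10⁷ m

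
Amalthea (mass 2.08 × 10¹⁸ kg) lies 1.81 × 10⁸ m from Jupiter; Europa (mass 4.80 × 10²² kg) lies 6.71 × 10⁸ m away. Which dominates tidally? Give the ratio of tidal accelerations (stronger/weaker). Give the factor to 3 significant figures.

Tidal stretch scales as M/d³; compute that for each body.
Amalthea: (2.08 × 10¹⁸) / (1.81 × 10⁸)³ = 3.508 × 10⁻⁷
Europa: (4.80 × 10²²) / (6.71 × 10⁸)³ = 1.589 × 10⁻⁴
Ratio (larger/smaller) = 453

Europa, by a factor of ≈ 453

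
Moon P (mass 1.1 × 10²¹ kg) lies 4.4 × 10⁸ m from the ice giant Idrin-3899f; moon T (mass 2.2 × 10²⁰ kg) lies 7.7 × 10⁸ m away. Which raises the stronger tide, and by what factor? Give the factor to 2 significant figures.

Moon P, by a factor of ≈ 27

Compare M/d³ for the two perturbers:
Moon P: (1.1 × 10²¹) / (4.4 × 10⁸)³ = 1.291 × 10⁻⁵
Moon T: (2.2 × 10²⁰) / (7.7 × 10⁸)³ = 4.819 × 10⁻⁷
Ratio (larger/smaller) = 27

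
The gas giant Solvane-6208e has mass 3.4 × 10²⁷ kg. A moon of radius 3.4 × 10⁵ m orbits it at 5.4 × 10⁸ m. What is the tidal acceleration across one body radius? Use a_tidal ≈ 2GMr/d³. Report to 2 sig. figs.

9.8 × 10⁻⁴ m/s²

Δa = 2GMr/d³
   = 2 × (6.674 × 10⁻¹¹) × (3.4 × 10²⁷) × (3.4 × 10⁵) / (5.4 × 10⁸)³
   = 9.8 × 10⁻⁴ m/s²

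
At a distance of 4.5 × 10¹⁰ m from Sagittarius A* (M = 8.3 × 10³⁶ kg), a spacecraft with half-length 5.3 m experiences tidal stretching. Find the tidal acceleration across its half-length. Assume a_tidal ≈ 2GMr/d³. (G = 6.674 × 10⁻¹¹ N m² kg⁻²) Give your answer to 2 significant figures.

6.4 × 10⁻⁵ m/s²

Δa = 2GMr/d³
   = 2 × (6.674 × 10⁻¹¹) × (8.3 × 10³⁶) × (5.3) / (4.5 × 10¹⁰)³
   = 6.4 × 10⁻⁵ m/s²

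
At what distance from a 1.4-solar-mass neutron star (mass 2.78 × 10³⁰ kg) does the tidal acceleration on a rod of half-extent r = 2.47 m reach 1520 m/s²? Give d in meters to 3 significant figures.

2GMr/d³ = a_tidal  ⇒  d = (2GMr / a_tidal)^(1/3)
d = (2 × 6.674×10⁻¹¹ × (2.78 × 10³⁰) × (2.47) / (1520))^(1/3)
  = 8.45 × 10⁵ m

8.45 × 10⁵ m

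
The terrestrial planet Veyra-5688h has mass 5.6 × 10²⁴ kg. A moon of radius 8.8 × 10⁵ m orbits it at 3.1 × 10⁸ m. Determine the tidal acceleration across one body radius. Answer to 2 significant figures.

a_tidal = 2GMr/d³
        = 2 × (6.674 × 10⁻¹¹) × (5.6 × 10²⁴) × (8.8 × 10⁵) / (3.1 × 10⁸)³
        = 2.2 × 10⁻⁵ m/s²

2.2 × 10⁻⁵ m/s²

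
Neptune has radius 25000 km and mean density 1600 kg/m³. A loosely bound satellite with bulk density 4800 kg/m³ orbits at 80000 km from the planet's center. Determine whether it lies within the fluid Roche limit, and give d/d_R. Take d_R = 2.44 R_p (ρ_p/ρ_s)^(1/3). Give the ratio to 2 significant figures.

d_R = 2.44 × (25000 km) × (1600/4800)^(1/3) = 42300 km
d/d_R = (80000) / (42300) = 1.9
Since d/d_R > 1, the body is outside the Roche limit.

outside; d/d_R ≈ 1.9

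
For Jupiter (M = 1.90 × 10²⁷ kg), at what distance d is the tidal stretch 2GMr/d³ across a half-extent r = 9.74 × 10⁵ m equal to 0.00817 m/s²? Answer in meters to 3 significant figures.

3.12 × 10⁸ m

2GMr/d³ = a_tidal  ⇒  d = (2GMr / a_tidal)^(1/3)
d = (2 × 6.674×10⁻¹¹ × (1.90 × 10²⁷) × (9.74 × 10⁵) / (0.00817))^(1/3)
  = 3.12 × 10⁸ m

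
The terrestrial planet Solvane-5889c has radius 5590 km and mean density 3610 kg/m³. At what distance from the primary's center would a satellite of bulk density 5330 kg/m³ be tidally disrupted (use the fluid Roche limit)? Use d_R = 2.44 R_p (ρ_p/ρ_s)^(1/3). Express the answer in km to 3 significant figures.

12000 km

d_R = 2.44 × 5590 km × (3610/5330)^(1/3)
    = 12000 km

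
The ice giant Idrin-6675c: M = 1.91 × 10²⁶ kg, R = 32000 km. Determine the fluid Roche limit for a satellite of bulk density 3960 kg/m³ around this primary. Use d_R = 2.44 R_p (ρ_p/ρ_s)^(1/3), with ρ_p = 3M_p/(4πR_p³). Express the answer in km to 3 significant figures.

ρ_p = 3M_p/(4πR_p³) = 3 × (1.91 × 10²⁶) / (4π × (3.20 × 10⁷ m)³) = 1390 kg/m³
d_R = 2.44 × 32000 km × (1390/3960)^(1/3)
    = 55100 km

55100 km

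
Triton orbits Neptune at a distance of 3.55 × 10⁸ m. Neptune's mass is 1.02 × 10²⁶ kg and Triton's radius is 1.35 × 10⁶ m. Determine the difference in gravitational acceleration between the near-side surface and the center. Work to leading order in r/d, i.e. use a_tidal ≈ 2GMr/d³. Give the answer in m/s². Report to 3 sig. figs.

Δg = 2GMr/d³
   = 2 × (6.674 × 10⁻¹¹) × (1.02 × 10²⁶) × (1.35 × 10⁶) / (3.55 × 10⁸)³
   = 4.11 × 10⁻⁴ m/s²

4.11 × 10⁻⁴ m/s²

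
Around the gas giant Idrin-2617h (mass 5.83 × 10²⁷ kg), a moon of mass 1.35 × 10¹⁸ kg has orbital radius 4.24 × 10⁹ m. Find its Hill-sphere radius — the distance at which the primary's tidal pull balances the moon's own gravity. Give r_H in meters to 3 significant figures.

r_H ≈ a (m/3M)^(1/3)
    = (4.24 × 10⁹) × (1.35 × 10¹⁸ / (3 × 5.83 × 10²⁷))^(1/3)
    = 1.81 × 10⁶ m

1.81 × 10⁶ m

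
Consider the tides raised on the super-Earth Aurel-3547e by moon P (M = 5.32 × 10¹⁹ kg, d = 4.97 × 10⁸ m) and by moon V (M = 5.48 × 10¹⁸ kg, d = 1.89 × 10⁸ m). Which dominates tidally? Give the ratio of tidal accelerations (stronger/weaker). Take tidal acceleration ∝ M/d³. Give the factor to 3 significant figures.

Compare M/d³ for the two perturbers:
Moon P: (5.32 × 10¹⁹) / (4.97 × 10⁸)³ = 4.334 × 10⁻⁷
Moon V: (5.48 × 10¹⁸) / (1.89 × 10⁸)³ = 8.117 × 10⁻⁷
Ratio (larger/smaller) = 1.87

Moon V, by a factor of ≈ 1.87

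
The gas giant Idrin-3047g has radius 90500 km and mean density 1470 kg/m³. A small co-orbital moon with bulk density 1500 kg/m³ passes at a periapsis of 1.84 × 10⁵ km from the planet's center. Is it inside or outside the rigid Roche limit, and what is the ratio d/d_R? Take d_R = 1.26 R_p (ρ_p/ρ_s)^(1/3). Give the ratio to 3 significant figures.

d_R = 1.26 × (90500 km) × (1470/1500)^(1/3) = 1.133 × 10⁵ km
d/d_R = (1.84 × 10⁵) / (1.133 × 10⁵) = 1.62
Since d/d_R > 1, the body is outside the Roche limit.

outside; d/d_R ≈ 1.62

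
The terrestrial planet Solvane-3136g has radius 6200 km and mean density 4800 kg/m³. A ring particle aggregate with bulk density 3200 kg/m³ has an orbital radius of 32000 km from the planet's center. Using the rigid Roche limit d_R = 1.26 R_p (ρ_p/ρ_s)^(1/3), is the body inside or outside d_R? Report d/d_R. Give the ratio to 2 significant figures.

d_R = 1.26 × (6200 km) × (4800/3200)^(1/3) = 8943 km
d/d_R = (32000) / (8943) = 3.6
Since d/d_R > 1, the body is outside the Roche limit.

outside; d/d_R ≈ 3.6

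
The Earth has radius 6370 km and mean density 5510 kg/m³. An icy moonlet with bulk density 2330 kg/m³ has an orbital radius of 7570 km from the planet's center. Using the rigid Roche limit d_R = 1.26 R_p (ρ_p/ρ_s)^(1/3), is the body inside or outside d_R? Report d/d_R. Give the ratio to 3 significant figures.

d_R = 1.26 × (6370 km) × (5510/2330)^(1/3) = 10690 km
d/d_R = (7570) / (10690) = 0.708
Since d/d_R < 1, the body is inside the Roche limit.

inside; d/d_R ≈ 0.708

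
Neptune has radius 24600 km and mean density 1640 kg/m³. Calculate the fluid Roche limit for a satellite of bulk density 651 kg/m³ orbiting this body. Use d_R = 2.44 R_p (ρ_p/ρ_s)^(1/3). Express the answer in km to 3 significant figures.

d_R = 2.44 × 24600 km × (1640/651)^(1/3)
    = 81700 km

81700 km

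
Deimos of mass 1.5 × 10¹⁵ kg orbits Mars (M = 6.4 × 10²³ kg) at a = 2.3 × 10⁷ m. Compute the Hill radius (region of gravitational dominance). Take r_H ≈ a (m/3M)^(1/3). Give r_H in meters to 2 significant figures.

2.1 × 10⁴ m

r_H ≈ a (m/3M)^(1/3)
    = (2.3 × 10⁷) × (1.5 × 10¹⁵ / (3 × 6.4 × 10²³))^(1/3)
    = 2.1 × 10⁴ m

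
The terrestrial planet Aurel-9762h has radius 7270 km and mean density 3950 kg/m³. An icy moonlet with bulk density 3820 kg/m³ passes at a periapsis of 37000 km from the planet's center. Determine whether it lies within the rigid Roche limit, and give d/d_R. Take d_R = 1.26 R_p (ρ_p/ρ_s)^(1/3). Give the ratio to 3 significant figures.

d_R = 1.26 × (7270 km) × (3950/3820)^(1/3) = 9263 km
d/d_R = (37000) / (9263) = 3.99
Since d/d_R > 1, the body is outside the Roche limit.

outside; d/d_R ≈ 3.99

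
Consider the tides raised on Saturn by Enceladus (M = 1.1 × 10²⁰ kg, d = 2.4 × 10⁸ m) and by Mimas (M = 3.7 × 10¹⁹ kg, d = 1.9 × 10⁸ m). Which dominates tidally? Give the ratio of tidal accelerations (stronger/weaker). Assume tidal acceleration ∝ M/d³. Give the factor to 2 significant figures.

Tidal stretch scales as M/d³; compute that for each body.
Enceladus: (1.1 × 10²⁰) / (2.4 × 10⁸)³ = 7.957 × 10⁻⁶
Mimas: (3.7 × 10¹⁹) / (1.9 × 10⁸)³ = 5.394 × 10⁻⁶
Ratio (larger/smaller) = 1.5

Enceladus, by a factor of ≈ 1.5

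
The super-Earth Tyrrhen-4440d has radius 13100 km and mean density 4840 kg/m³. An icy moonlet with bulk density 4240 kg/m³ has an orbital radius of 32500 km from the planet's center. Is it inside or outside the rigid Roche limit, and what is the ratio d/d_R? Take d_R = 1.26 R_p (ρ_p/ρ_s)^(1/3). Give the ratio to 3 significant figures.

outside; d/d_R ≈ 1.88

d_R = 1.26 × (13100 km) × (4840/4240)^(1/3) = 17250 km
d/d_R = (32500) / (17250) = 1.88
Since d/d_R > 1, the body is outside the Roche limit.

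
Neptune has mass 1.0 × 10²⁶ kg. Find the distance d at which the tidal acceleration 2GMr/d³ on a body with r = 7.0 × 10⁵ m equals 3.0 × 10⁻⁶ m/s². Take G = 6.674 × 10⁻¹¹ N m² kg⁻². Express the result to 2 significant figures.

1.5 × 10⁹ m

2GMr/d³ = a_tidal  ⇒  d = (2GMr / a_tidal)^(1/3)
d = (2 × 6.674×10⁻¹¹ × (1.0 × 10²⁶) × (7.0 × 10⁵) / (3.0 × 10⁻⁶))^(1/3)
  = 1.5 × 10⁹ m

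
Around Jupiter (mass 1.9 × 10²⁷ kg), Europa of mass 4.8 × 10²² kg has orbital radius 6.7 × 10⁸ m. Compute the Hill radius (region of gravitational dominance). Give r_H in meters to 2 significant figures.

1.4 × 10⁷ m

r_H ≈ a (m/3M)^(1/3)
    = (6.7 × 10⁸) × (4.8 × 10²² / (3 × 1.9 × 10²⁷))^(1/3)
    = 1.4 × 10⁷ m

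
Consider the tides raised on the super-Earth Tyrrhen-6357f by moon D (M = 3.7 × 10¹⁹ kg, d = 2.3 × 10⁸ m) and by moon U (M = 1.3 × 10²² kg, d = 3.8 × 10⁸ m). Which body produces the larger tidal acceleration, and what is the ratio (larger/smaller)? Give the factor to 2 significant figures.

Moon U, by a factor of ≈ 78

The tide-raising term goes as M/d³ (the gradient of a 1/d² field).
Moon D: (3.7 × 10¹⁹) / (2.3 × 10⁸)³ = 3.041 × 10⁻⁶
Moon U: (1.3 × 10²²) / (3.8 × 10⁸)³ = 2.369 × 10⁻⁴
Ratio (larger/smaller) = 78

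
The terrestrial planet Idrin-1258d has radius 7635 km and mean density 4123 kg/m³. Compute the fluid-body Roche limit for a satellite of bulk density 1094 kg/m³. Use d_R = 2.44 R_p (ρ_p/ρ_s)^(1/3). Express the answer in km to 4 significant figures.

28990 km

d_R = 2.44 × 7635 km × (4123/1094)^(1/3)
    = 28990 km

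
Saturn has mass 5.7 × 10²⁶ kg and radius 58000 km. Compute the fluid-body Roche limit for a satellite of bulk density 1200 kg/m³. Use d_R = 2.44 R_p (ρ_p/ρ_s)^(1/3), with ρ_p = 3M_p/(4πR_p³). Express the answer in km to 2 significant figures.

1.2 × 10⁵ km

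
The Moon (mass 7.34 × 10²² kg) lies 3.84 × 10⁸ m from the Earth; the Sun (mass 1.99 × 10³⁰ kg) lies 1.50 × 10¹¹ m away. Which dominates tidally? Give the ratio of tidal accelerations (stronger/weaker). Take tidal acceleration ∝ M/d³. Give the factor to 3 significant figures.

The Moon, by a factor of ≈ 2.20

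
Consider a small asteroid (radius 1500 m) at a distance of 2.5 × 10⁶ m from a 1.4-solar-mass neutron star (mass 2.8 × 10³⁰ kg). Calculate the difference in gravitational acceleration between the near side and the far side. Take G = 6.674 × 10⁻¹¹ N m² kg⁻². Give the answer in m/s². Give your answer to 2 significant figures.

7.2 × 10⁴ m/s²

Differencing GM/(d−r)² and GM/(d+r)² to first order in r/d gives 4GMr/d³.
a_tidal = 4GMr/d³
        = 4 × (6.674 × 10⁻¹¹) × (2.8 × 10³⁰) × (1500) / (2.5 × 10⁶)³
        = 7.2 × 10⁴ m/s²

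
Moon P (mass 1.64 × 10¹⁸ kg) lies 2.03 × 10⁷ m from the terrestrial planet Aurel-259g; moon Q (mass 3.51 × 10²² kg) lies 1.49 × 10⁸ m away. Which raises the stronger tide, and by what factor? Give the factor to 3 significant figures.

Tidal stretch scales as M/d³; compute that for each body.
Moon P: (1.64 × 10¹⁸) / (2.03 × 10⁷)³ = 1.960 × 10⁻⁴
Moon Q: (3.51 × 10²²) / (1.49 × 10⁸)³ = 1.061 × 10⁻²
Ratio (larger/smaller) = 54.1

Moon Q, by a factor of ≈ 54.1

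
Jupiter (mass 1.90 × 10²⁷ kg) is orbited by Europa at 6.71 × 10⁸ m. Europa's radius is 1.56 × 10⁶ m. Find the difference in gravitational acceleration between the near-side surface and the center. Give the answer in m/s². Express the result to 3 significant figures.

1.31 × 10⁻³ m/s²

Differencing GM/(d−r)² and GM/d² to first order in r/d gives 2GMr/d³.
a_tidal = 2GMr/d³
        = 2 × (6.674 × 10⁻¹¹) × (1.90 × 10²⁷) × (1.56 × 10⁶) / (6.71 × 10⁸)³
        = 1.31 × 10⁻³ m/s²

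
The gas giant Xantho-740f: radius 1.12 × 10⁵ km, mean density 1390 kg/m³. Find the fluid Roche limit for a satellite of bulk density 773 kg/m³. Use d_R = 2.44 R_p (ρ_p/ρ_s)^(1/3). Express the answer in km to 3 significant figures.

d_R = 2.44 × 1.12 × 10⁵ km × (1390/773)^(1/3)
    = 3.32 × 10⁵ km

3.32 × 10⁵ km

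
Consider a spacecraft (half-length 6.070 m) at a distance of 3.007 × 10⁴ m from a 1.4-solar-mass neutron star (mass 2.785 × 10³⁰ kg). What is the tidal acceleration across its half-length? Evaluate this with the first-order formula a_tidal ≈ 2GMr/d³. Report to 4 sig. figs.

8.299 × 10⁷ m/s²

Differencing GM/(d−r)² and GM/d² to first order in r/d gives 2GMr/d³.
Δa = 2GMr/d³
   = 2 × (6.674 × 10⁻¹¹) × (2.785 × 10³⁰) × (6.070) / (3.007 × 10⁴)³
   = 8.299 × 10⁷ m/s²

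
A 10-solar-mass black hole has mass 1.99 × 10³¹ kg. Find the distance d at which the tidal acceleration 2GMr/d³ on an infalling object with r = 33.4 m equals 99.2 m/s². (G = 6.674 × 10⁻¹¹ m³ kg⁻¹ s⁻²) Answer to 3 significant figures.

2GMr/d³ = a_tidal  ⇒  d = (2GMr / a_tidal)^(1/3)
d = (2 × 6.674×10⁻¹¹ × (1.99 × 10³¹) × (33.4) / (99.2))^(1/3)
  = 9.63 × 10⁶ m

9.63 × 10⁶ m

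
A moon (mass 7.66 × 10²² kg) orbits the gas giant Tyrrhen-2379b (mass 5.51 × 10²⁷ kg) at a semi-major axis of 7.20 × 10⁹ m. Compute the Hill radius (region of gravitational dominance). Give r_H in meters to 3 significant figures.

1.20 × 10⁸ m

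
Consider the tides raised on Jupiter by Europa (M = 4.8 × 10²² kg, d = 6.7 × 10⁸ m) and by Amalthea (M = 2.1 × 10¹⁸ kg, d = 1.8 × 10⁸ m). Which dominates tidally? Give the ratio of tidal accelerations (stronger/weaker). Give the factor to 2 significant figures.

Europa, by a factor of ≈ 440

The tide-raising term goes as M/d³ (the gradient of a 1/d² field).
Europa: (4.8 × 10²²) / (6.7 × 10⁸)³ = 1.596 × 10⁻⁴
Amalthea: (2.1 × 10¹⁸) / (1.8 × 10⁸)³ = 3.601 × 10⁻⁷
Ratio (larger/smaller) = 440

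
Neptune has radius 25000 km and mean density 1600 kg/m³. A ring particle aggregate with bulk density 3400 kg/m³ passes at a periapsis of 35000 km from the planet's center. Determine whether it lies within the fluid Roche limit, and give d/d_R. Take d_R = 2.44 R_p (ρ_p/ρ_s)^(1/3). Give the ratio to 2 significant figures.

d_R = 2.44 × (25000 km) × (1600/3400)^(1/3) = 47450 km
d/d_R = (35000) / (47450) = 0.74
Since d/d_R < 1, the body is inside the Roche limit.

inside; d/d_R ≈ 0.74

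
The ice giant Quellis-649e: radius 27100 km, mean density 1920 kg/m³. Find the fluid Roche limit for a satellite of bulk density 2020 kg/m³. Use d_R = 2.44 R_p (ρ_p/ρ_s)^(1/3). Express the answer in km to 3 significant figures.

d_R = 2.44 × 27100 km × (1920/2020)^(1/3)
    = 65000 km

65000 km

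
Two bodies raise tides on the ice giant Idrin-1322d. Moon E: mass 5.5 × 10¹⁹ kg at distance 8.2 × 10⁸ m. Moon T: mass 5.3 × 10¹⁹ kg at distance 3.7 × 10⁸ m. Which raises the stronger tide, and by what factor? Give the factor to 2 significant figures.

Tidal acceleration ∝ M/d³, so compare M/d³ for each.
Moon E: (5.5 × 10¹⁹) / (8.2 × 10⁸)³ = 9.975 × 10⁻⁸
Moon T: (5.3 × 10¹⁹) / (3.7 × 10⁸)³ = 1.046 × 10⁻⁶
Ratio (larger/smaller) = 10

Moon T, by a factor of ≈ 10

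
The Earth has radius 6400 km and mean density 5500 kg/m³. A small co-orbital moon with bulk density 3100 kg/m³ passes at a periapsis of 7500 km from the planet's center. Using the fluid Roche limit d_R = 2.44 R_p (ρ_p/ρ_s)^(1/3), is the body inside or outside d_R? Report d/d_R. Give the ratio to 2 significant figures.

inside; d/d_R ≈ 0.40

d_R = 2.44 × (6400 km) × (5500/3100)^(1/3) = 18900 km
d/d_R = (7500) / (18900) = 0.40
Since d/d_R < 1, the body is inside the Roche limit.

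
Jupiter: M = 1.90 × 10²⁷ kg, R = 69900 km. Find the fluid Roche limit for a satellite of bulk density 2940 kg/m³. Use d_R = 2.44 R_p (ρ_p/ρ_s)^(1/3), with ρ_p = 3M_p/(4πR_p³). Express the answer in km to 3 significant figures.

ρ_p = 3M_p/(4πR_p³) = 3 × (1.90 × 10²⁷) / (4π × (6.99 × 10⁷ m)³) = 1330 kg/m³
d_R = 2.44 × 69900 km × (1330/2940)^(1/3)
    = 1.31 × 10⁵ km

1.31 × 10⁵ km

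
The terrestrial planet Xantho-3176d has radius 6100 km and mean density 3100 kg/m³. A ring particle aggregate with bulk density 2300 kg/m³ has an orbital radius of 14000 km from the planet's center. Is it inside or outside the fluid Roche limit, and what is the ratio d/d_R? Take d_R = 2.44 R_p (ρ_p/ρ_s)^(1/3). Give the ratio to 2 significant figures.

d_R = 2.44 × (6100 km) × (3100/2300)^(1/3) = 16440 km
d/d_R = (14000) / (16440) = 0.85
Since d/d_R < 1, the body is inside the Roche limit.

inside; d/d_R ≈ 0.85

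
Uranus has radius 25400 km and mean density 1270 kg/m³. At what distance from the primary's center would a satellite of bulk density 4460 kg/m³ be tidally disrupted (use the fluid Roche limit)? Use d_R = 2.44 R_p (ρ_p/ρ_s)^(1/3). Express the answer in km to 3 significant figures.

40800 km

d_R = 2.44 × 25400 km × (1270/4460)^(1/3)
    = 40800 km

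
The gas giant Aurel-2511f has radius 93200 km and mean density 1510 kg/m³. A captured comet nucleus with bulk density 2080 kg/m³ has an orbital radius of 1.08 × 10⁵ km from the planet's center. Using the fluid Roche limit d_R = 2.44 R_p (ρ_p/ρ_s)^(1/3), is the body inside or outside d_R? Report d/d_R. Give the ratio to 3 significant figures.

d_R = 2.44 × (93200 km) × (1510/2080)^(1/3) = 2.044 × 10⁵ km
d/d_R = (1.08 × 10⁵) / (2.044 × 10⁵) = 0.528
Since d/d_R < 1, the body is inside the Roche limit.

inside; d/d_R ≈ 0.528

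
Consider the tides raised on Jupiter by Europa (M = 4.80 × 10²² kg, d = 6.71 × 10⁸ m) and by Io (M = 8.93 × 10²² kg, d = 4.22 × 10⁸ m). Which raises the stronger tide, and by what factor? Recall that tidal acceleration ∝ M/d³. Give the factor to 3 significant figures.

Compare M/d³ for the two perturbers:
Europa: (4.80 × 10²²) / (6.71 × 10⁸)³ = 1.589 × 10⁻⁴
Io: (8.93 × 10²²) / (4.22 × 10⁸)³ = 1.188 × 10⁻³
Ratio (larger/smaller) = 7.48

Io, by a factor of ≈ 7.48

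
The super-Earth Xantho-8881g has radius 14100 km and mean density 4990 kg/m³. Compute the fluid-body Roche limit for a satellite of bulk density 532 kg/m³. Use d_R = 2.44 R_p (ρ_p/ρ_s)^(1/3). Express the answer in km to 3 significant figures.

72600 km

d_R = 2.44 × 14100 km × (4990/532)^(1/3)
    = 72600 km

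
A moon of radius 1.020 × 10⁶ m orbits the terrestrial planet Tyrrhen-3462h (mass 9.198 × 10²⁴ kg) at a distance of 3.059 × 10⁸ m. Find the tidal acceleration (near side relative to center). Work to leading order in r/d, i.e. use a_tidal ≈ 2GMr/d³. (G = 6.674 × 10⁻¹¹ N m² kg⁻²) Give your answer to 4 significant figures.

Δg = 2GMr/d³
   = 2 × (6.674 × 10⁻¹¹) × (9.198 × 10²⁴) × (1.020 × 10⁶) / (3.059 × 10⁸)³
   = 4.375 × 10⁻⁵ m/s²

4.375 × 10⁻⁵ m/s²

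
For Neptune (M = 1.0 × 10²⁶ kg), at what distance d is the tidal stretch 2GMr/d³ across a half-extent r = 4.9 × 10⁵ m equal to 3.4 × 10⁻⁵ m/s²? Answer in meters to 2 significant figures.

2GMr/d³ = a_tidal  ⇒  d = (2GMr / a_tidal)^(1/3)
d = (2 × 6.674×10⁻¹¹ × (1.0 × 10²⁶) × (4.9 × 10⁵) / (3.4 × 10⁻⁵))^(1/3)
  = 5.8 × 10⁸ m

5.8 × 10⁸ m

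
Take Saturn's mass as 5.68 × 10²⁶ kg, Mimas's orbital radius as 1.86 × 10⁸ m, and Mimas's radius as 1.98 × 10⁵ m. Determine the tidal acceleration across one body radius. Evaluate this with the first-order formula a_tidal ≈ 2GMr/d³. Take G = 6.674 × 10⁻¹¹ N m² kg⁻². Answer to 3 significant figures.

Δg = 2GMr/d³
   = 2 × (6.674 × 10⁻¹¹) × (5.68 × 10²⁶) × (1.98 × 10⁵) / (1.86 × 10⁸)³
   = 2.33 × 10⁻³ m/s²

2.33 × 10⁻³ m/s²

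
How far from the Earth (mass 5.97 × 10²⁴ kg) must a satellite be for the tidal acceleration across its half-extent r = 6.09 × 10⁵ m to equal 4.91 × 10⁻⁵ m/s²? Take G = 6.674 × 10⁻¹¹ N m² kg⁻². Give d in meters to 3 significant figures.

2.15 × 10⁸ m

2GMr/d³ = a_tidal  ⇒  d = (2GMr / a_tidal)^(1/3)
d = (2 × 6.674×10⁻¹¹ × (5.97 × 10²⁴) × (6.09 × 10⁵) / (4.91 × 10⁻⁵))^(1/3)
  = 2.15 × 10⁸ m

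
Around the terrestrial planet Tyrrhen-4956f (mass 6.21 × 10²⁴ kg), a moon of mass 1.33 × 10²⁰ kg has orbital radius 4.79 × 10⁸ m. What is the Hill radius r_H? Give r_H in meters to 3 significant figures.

r_H ≈ a (m/3M)^(1/3)
    = (4.79 × 10⁸) × (1.33 × 10²⁰ / (3 × 6.21 × 10²⁴))^(1/3)
    = 9.22 × 10⁶ m

9.22 × 10⁶ m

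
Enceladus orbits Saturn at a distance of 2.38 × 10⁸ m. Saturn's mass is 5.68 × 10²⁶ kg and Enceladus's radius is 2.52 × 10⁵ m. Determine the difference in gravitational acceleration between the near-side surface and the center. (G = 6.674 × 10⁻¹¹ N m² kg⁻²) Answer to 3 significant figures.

1.42 × 10⁻³ m/s²

Since r ≪ d, expand the inverse-square field across one radius to get the leading 2GMr/d³ term.
Δa = 2GMr/d³
   = 2 × (6.674 × 10⁻¹¹) × (5.68 × 10²⁶) × (2.52 × 10⁵) / (2.38 × 10⁸)³
   = 1.42 × 10⁻³ m/s²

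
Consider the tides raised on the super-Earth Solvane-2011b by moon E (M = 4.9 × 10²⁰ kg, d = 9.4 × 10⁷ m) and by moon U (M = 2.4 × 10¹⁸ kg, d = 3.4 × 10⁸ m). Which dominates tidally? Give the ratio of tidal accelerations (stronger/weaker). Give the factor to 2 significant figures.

Moon E, by a factor of ≈ 9700

Compare M/d³ for the two perturbers:
Moon E: (4.9 × 10²⁰) / (9.4 × 10⁷)³ = 5.899 × 10⁻⁴
Moon U: (2.4 × 10¹⁸) / (3.4 × 10⁸)³ = 6.106 × 10⁻⁸
Ratio (larger/smaller) = 9700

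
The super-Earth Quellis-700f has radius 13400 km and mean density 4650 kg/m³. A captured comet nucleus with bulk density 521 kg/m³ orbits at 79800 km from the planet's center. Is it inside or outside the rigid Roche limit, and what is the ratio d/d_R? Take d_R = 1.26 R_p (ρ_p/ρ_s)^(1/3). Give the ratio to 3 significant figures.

d_R = 1.26 × (13400 km) × (4650/521)^(1/3) = 35020 km
d/d_R = (79800) / (35020) = 2.28
Since d/d_R > 1, the body is outside the Roche limit.

outside; d/d_R ≈ 2.28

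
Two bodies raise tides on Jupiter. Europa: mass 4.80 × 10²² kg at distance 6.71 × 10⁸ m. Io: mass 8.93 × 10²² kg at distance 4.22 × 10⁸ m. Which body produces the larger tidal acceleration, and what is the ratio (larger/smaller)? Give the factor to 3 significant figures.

Io, by a factor of ≈ 7.48

Compare M/d³ for the two perturbers:
Europa: (4.80 × 10²²) / (6.71 × 10⁸)³ = 1.589 × 10⁻⁴
Io: (8.93 × 10²²) / (4.22 × 10⁸)³ = 1.188 × 10⁻³
Ratio (larger/smaller) = 7.48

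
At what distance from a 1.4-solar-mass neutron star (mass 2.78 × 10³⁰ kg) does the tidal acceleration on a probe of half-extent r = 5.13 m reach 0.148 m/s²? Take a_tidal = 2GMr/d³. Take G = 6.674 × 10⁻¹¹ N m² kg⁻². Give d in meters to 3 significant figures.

2.34 × 10⁷ m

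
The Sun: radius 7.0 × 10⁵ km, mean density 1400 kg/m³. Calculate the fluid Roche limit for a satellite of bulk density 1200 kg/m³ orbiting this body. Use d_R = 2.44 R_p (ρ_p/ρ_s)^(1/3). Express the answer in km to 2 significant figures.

1.8 × 10⁶ km

d_R = 2.44 × 7.0 × 10⁵ km × (1400/1200)^(1/3)
    = 1.8 × 10⁶ km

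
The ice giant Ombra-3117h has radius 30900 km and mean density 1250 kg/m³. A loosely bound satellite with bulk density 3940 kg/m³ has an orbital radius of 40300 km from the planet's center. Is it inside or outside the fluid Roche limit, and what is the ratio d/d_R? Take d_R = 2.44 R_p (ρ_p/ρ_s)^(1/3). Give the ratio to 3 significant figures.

d_R = 2.44 × (30900 km) × (1250/3940)^(1/3) = 51420 km
d/d_R = (40300) / (51420) = 0.784
Since d/d_R < 1, the body is inside the Roche limit.

inside; d/d_R ≈ 0.784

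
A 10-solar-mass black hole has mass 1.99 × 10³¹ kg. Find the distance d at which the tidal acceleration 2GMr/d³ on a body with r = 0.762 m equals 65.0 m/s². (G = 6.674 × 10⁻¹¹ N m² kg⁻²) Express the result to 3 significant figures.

2GMr/d³ = a_tidal  ⇒  d = (2GMr / a_tidal)^(1/3)
d = (2 × 6.674×10⁻¹¹ × (1.99 × 10³¹) × (0.762) / (65.0))^(1/3)
  = 3.15 × 10⁶ m

3.15 × 10⁶ m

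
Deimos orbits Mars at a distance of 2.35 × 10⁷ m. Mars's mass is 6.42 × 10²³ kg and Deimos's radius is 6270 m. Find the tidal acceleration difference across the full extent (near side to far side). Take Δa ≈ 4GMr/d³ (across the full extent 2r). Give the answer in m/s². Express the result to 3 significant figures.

8.28 × 10⁻⁵ m/s²

Δa = 4GMr/d³
   = 4 × (6.674 × 10⁻¹¹) × (6.42 × 10²³) × (6270) / (2.35 × 10⁷)³
   = 8.28 × 10⁻⁵ m/s²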